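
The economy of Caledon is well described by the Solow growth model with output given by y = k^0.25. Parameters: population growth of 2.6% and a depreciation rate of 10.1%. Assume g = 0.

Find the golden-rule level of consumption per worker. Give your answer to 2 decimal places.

c_gold ≈ 0.94

At the golden rule, f'(k) = n + δ, so α·k^(α−1) = n + δ and k_gold = (α/(n + δ))^(1/(1−α)).
k_gold = (0.25/0.127)^(1/0.75) = 1.9685^1.3333 ≈ 2.4670
c_gold = f(k_gold) − (n + δ)·k_gold = 1.2533 − 0.127×2.4670 ≈ 0.9400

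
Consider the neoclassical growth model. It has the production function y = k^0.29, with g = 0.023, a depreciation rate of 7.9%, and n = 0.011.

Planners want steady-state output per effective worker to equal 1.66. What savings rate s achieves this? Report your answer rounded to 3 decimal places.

s ≈ 0.391

In steady state, investment equals break-even investment: s·k^α = (n + g + δ)·k.
Since y* = [s/(n + g + δ)]^(α/(1−α)), we have s/(n + g + δ) = (y*)^((1−α)/α) = 1.66^2.4483 = 3.4585.
Therefore s = 3.4585 × (n + g + δ) = 3.4585 × 0.113 = 0.3908.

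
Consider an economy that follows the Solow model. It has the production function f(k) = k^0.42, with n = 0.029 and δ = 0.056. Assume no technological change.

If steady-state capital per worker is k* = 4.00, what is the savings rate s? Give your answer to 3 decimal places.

At the steady state, Δk = 0, so s·k^α = (n + δ)·k.
So s / (n + δ) = (k*)^(1−α) = 4.00^0.58 = 2.2346.
Therefore s = 2.2346 × (n + δ) = 2.2346 × 0.085 = 0.1899.

s ≈ 0.190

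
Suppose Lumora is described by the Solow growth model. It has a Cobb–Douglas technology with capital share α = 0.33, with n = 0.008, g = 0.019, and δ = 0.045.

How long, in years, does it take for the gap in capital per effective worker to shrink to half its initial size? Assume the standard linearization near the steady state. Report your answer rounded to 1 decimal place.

Near the steady state the convergence rate is λ = (1 − α)(n + g + δ).
λ = (1 − 0.33) × 0.072 = 0.67 × 0.072 = 0.04824
Half-life = ln 2 / λ = 0.6931 / 0.04824 ≈ 14.37 years

t_½ ≈ 14.4 years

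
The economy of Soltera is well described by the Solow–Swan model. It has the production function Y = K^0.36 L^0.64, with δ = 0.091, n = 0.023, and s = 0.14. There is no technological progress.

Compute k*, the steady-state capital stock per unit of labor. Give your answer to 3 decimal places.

In steady state, investment equals break-even investment: s·k^α = (n + δ)·k.
Dividing both sides by k: k^(1−α) = s / (n + δ).
k^0.64 = 0.14 / (0.023 + 0.091) = 0.14 / 0.114 = 1.2281
k* = 1.2281^(1/0.64) ≈ 1.3786

k* = 1.379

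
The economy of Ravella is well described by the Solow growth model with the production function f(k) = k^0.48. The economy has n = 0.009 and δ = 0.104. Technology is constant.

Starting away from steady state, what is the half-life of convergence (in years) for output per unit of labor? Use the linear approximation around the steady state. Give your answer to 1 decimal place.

Near the steady state the convergence rate is λ = (1 − α)(n + δ).
λ = (1 − 0.48) × 0.113 = 0.52 × 0.113 = 0.05876
Half-life = ln 2 / λ = 0.6931 / 0.05876 ≈ 11.80 years

half-life ≈ 11.8 years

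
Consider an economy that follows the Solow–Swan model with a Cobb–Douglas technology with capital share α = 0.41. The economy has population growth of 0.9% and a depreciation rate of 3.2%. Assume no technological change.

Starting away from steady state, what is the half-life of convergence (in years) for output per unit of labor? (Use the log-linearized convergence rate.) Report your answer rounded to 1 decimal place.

about 28.7 years

Near the steady state the convergence rate is λ = (1 − α)(n + δ).
λ = (1 − 0.41) × 0.041 = 0.59 × 0.041 = 0.02419
Half-life = ln 2 / λ = 0.6931 / 0.02419 ≈ 28.65 years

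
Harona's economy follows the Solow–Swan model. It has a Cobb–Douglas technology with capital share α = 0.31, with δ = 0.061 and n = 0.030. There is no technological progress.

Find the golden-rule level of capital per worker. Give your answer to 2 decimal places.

The golden rule sets f'(k) = n + δ, i.e. α·k^(α−1) = n + δ.
So k^(1−α) = α / (n + δ) = 0.31 / 0.091 = 3.4066.
k_gold = 3.4066^(1/0.69) ≈ 5.9085

k_gold ≈ 5.91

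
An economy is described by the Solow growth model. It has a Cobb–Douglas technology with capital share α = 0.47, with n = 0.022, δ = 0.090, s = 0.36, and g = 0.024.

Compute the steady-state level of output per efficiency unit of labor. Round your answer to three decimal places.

Steady state requires s·f(k) = (n + g + δ)·k, i.e. s·k^α = (n + g + δ)·k.
Dividing both sides by k: k^(1−α) = s / (n + g + δ).
k^0.53 = 0.36 / (0.022 + 0.024 + 0.090) = 0.36 / 0.136 = 2.6471
k* = 2.6471^(1/0.53) ≈ 6.2760
y* = (k*)^α = 6.2760^0.47 ≈ 2.3709

y* = 2.371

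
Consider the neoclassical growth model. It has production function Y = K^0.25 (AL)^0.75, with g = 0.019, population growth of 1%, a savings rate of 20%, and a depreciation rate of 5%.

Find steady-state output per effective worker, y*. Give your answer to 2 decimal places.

In steady state, investment equals break-even investment: s·k^α = (n + g + δ)·k.
Rearranging, k^(1−α) = s / (n + g + δ).
k^0.75 = 0.20 / (0.010 + 0.019 + 0.050) = 0.20 / 0.079 = 2.5316
k* = 2.5316^(1/0.75) ≈ 3.4503
y* = (k*)^α = 3.4503^0.25 ≈ 1.3629

y* = 1.36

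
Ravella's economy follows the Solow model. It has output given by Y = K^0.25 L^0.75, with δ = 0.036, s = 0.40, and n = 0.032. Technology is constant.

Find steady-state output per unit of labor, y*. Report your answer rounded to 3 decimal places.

y* = 1.805

In steady state, investment equals break-even investment: s·k^α = (n + δ)·k.
Dividing both sides by k: k^(1−α) = s / (n + δ).
k^0.75 = 0.40 / (0.032 + 0.036) = 0.40 / 0.068 = 5.8824
k* = 5.8824^(1/0.75) ≈ 10.6187
y* = (k*)^α = 10.6187^0.25 ≈ 1.8052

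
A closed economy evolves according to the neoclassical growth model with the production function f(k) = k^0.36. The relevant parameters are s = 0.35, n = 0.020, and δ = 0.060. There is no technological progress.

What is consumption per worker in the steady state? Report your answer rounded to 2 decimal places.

c* = 1.49

At the steady state, Δk = 0, so s·k^α = (n + δ)·k.
Rearranging, k^(1−α) = s / (n + δ).
k^0.64 = 0.35 / (0.020 + 0.060) = 0.35 / 0.080 = 4.3750
k* = 4.3750^(1/0.64) ≈ 10.0353
y* = (k*)^α = 10.0353^0.36 ≈ 2.2938
c* = (1 − s)·y* = (1 − 0.35) × 2.2938 ≈ 1.4910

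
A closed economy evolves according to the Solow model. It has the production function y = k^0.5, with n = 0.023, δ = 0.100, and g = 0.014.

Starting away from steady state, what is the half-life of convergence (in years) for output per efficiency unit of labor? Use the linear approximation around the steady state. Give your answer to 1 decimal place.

Near the steady state the convergence rate is λ = (1 − α)(n + g + δ).
λ = (1 − 0.5) × 0.137 = 0.5 × 0.137 = 0.0685
Half-life = ln 2 / λ = 0.6931 / 0.0685 ≈ 10.12 years

half-life ≈ 10.1 years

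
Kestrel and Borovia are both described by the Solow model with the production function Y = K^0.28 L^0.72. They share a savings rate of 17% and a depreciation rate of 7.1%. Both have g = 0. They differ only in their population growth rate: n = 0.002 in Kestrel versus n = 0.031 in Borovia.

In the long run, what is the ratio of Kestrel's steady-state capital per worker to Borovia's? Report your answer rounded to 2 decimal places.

k*_K / k*_B ≈ 1.59

Steady-state k* = [s/(n + δ)]^(1/(1−α)), so the ratio is [ (s_K/(n + δ)_K) / (s_B/(n + δ)_B) ]^1.3889.
s_K/(n + δ)_K = 0.17/0.073 = 2.3288; s_B/(n + δ)_B = 0.17/0.102 = 1.6667.
Ratio = (2.3288/1.6667)^1.3889 = 1.3973^1.3889 ≈ 1.5914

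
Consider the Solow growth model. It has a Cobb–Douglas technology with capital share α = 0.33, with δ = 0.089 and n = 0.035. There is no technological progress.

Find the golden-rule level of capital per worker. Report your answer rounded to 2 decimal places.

The golden rule sets f'(k) = n + δ, i.e. α·k^(α−1) = n + δ.
So k^(1−α) = α / (n + δ) = 0.33 / 0.124 = 2.6613.
k_gold = 2.6613^(1/0.67) ≈ 4.3099

k_gold ≈ 4.31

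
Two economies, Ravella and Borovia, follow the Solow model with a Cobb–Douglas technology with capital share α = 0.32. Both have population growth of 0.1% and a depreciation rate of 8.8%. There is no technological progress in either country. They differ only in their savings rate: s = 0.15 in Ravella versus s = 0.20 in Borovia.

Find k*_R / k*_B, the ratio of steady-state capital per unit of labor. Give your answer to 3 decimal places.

Steady-state k* = [s/(n + δ)]^(1/(1−α)), so the ratio is [ (s_R/(n + δ)_R) / (s_B/(n + δ)_B) ]^1.4706.
s_R/(n + δ)_R = 0.15/0.089 = 1.6854; s_B/(n + δ)_B = 0.20/0.089 = 2.2472.
Ratio = (1.6854/2.2472)^1.4706 = 0.7500^1.4706 ≈ 0.6550

k*_R / k*_B ≈ 0.655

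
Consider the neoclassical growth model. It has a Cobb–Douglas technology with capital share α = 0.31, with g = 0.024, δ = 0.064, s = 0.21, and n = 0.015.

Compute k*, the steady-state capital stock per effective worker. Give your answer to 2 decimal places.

In steady state, investment equals break-even investment: s·k^α = (n + g + δ)·k.
Rearranging, k^(1−α) = s / (n + g + δ).
k^0.69 = 0.21 / (0.015 + 0.024 + 0.064) = 0.21 / 0.103 = 2.0388
k* = 2.0388^(1/0.69) ≈ 2.8078

k* = 2.81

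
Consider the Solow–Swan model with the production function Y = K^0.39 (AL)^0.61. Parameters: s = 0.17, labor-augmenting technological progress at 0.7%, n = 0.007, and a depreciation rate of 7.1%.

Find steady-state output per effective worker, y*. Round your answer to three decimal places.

y* ≈ 1.558

In steady state, investment equals break-even investment: s·k^α = (n + g + δ)·k.
Dividing both sides by k: k^(1−α) = s / (n + g + δ).
k^0.61 = 0.17 / (0.007 + 0.007 + 0.071) = 0.17 / 0.085 = 2.0000
k* = 2.0000^(1/0.61) ≈ 3.1152
y* = (k*)^α = 3.1152^0.39 ≈ 1.5576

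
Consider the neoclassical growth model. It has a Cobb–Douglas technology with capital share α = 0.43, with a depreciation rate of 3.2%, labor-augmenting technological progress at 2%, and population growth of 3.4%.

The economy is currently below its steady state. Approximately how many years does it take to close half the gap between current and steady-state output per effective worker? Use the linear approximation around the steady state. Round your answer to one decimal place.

t_½ ≈ 14.1 years

Near the steady state the convergence rate is λ = (1 − α)(n + g + δ).
λ = (1 − 0.43) × 0.086 = 0.57 × 0.086 = 0.04902
Half-life = ln 2 / λ = 0.6931 / 0.04902 ≈ 14.14 years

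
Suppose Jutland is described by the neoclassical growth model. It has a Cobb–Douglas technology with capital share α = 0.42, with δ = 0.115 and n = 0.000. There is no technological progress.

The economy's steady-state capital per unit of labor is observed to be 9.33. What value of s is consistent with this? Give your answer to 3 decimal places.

s ≈ 0.420

In steady state, investment equals break-even investment: s·k^α = (n + δ)·k.
So s / (n + δ) = (k*)^(1−α) = 9.33^0.58 = 3.6520.
Therefore s = 3.6520 × (n + δ) = 3.6520 × 0.115 = 0.4200.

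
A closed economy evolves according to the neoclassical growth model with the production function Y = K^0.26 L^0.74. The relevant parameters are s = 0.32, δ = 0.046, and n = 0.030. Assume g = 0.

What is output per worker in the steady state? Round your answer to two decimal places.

Steady state requires s·f(k) = (n + δ)·k, i.e. s·k^α = (n + δ)·k.
Dividing both sides by k: k^(1−α) = s / (n + δ).
k^0.74 = 0.32 / (0.030 + 0.046) = 0.32 / 0.076 = 4.2105
k* = 4.2105^(1/0.74) ≈ 6.9774
y* = (k*)^α = 6.9774^0.26 ≈ 1.6571

y* ≈ 1.66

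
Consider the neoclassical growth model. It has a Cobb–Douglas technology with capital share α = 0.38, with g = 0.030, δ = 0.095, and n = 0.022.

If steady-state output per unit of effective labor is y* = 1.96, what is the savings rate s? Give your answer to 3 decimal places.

s ≈ 0.441

Steady state requires s·f(k) = (n + g + δ)·k, i.e. s·k^α = (n + g + δ)·k.
Since y* = [s/(n + g + δ)]^(α/(1−α)), we have s/(n + g + δ) = (y*)^((1−α)/α) = 1.96^1.6316 = 2.9981.
Therefore s = 2.9981 × (n + g + δ) = 2.9981 × 0.147 = 0.4407.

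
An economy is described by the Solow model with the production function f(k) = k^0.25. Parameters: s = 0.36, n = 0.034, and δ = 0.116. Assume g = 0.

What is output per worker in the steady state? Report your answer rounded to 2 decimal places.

y* = 1.34

In steady state, investment equals break-even investment: s·k^α = (n + δ)·k.
Dividing both sides by k: k^(1−α) = s / (n + δ).
k^0.75 = 0.36 / (0.034 + 0.116) = 0.36 / 0.150 = 2.4000
k* = 2.4000^(1/0.75) ≈ 3.2133
y* = (k*)^α = 3.2133^0.25 ≈ 1.3389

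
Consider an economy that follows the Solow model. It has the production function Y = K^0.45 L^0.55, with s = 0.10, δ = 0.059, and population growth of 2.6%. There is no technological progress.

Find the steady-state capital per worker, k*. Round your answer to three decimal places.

In steady state, investment equals break-even investment: s·k^α = (n + δ)·k.
Dividing both sides by k: k^(1−α) = s / (n + δ).
k^0.55 = 0.10 / (0.026 + 0.059) = 0.10 / 0.085 = 1.1765
k* = 1.1765^(1/0.55) ≈ 1.3438

k* = 1.344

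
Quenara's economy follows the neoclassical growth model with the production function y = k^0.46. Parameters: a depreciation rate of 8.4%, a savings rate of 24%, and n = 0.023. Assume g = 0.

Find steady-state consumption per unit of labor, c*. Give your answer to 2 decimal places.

c* = 1.51

Steady state requires s·f(k) = (n + δ)·k, i.e. s·k^α = (n + δ)·k.
Dividing both sides by k: k^(1−α) = s / (n + δ).
k^0.54 = 0.24 / (0.023 + 0.084) = 0.24 / 0.107 = 2.2430
k* = 2.2430^(1/0.54) ≈ 4.4636
y* = (k*)^α = 4.4636^0.46 ≈ 1.9900
c* = (1 − s)·y* = (1 − 0.24) × 1.9900 ≈ 1.5124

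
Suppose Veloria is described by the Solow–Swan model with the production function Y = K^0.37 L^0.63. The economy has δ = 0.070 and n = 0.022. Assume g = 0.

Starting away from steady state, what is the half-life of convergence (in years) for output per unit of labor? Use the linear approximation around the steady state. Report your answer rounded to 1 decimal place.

half-life ≈ 12.0 years

Near the steady state the convergence rate is λ = (1 − α)(n + δ).
λ = (1 − 0.37) × 0.092 = 0.63 × 0.092 = 0.05796
Half-life = ln 2 / λ = 0.6931 / 0.05796 ≈ 11.96 years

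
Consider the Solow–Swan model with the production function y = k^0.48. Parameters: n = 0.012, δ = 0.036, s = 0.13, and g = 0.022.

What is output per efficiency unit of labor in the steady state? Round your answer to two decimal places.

y* = 1.77

At the steady state, Δk = 0, so s·k^α = (n + g + δ)·k.
Rearranging, k^(1−α) = s / (n + g + δ).
k^0.52 = 0.13 / (0.012 + 0.022 + 0.036) = 0.13 / 0.070 = 1.8571
k* = 1.8571^(1/0.52) ≈ 3.2884
y* = (k*)^α = 3.2884^0.48 ≈ 1.7707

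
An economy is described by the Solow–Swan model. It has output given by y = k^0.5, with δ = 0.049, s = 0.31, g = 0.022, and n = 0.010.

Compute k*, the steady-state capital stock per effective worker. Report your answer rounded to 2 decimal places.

k* ≈ 14.65

In steady state, investment equals break-even investment: s·k^α = (n + g + δ)·k.
Rearranging, k^(1−α) = s / (n + g + δ).
k^0.5 = 0.31 / (0.010 + 0.022 + 0.049) = 0.31 / 0.081 = 3.8272
k* = 3.8272^(1/0.5) ≈ 14.6475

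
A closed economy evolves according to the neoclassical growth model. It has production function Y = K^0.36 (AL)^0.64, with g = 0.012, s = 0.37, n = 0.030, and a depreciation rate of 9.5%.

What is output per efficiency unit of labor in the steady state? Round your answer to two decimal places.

y* = 1.75

At the steady state, Δk = 0, so s·k^α = (n + g + δ)·k.
Dividing both sides by k: k^(1−α) = s / (n + g + δ).
k^0.64 = 0.37 / (0.030 + 0.012 + 0.095) = 0.37 / 0.137 = 2.7007
k* = 2.7007^(1/0.64) ≈ 4.7226
y* = (k*)^α = 4.7226^0.36 ≈ 1.7487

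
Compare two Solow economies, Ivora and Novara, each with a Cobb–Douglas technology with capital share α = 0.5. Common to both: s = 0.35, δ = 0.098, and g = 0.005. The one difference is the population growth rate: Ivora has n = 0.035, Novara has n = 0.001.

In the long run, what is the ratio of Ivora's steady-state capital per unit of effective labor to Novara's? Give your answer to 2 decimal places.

ratio ≈ 0.57

Steady-state k* = [s/(n + g + δ)]^(1/(1−α)), so the ratio is [ (s_I/(n + g + δ)_I) / (s_N/(n + g + δ)_N) ]^2.
s_I/(n + g + δ)_I = 0.35/0.138 = 2.5362; s_N/(n + g + δ)_N = 0.35/0.104 = 3.3654.
Ratio = (2.5362/3.3654)^2 = 0.7536^2 ≈ 0.5679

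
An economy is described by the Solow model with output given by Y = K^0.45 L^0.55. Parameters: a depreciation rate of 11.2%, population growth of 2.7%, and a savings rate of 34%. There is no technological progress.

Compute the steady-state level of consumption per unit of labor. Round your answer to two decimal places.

At the steady state, Δk = 0, so s·k^α = (n + δ)·k.
Rearranging, k^(1−α) = s / (n + δ).
k^0.55 = 0.34 / (0.027 + 0.112) = 0.34 / 0.139 = 2.4460
k* = 2.4460^(1/0.55) ≈ 5.0849
y* = (k*)^α = 5.0849^0.45 ≈ 2.0789
c* = (1 − s)·y* = (1 − 0.34) × 2.0789 ≈ 1.3721

c* = 1.37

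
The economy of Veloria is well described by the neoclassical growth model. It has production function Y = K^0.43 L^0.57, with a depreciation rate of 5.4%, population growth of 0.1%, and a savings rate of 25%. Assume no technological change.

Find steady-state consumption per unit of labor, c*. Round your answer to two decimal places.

At the steady state, Δk = 0, so s·k^α = (n + δ)·k.
Rearranging, k^(1−α) = s / (n + δ).
k^0.57 = 0.25 / (0.001 + 0.054) = 0.25 / 0.055 = 4.5455
k* = 4.5455^(1/0.57) ≈ 14.2447
y* = (k*)^α = 14.2447^0.43 ≈ 3.1338
c* = (1 − s)·y* = (1 − 0.25) × 3.1338 ≈ 2.3504

c* ≈ 2.35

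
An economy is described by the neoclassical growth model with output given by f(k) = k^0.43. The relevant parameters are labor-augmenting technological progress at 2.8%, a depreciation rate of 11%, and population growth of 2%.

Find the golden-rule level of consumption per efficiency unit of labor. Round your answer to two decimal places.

At the golden rule, f'(k) = n + g + δ, so α·k^(α−1) = n + g + δ and k_gold = (α/(n + g + δ))^(1/(1−α)).
k_gold = (0.43/0.158)^(1/0.57) = 2.7215^1.7544 ≈ 5.7920
c_gold = f(k_gold) − (n + g + δ)·k_gold = 2.1282 − 0.158×5.7920 ≈ 1.2131

c_gold ≈ 1.21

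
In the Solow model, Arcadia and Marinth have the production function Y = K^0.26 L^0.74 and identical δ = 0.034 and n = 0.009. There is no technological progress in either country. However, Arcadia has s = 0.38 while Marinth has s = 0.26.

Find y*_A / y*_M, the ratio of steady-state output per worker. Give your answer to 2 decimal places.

Steady-state y* = [s/(n + δ)]^(α/(1−α)), so the ratio is [ (s_A/(n + δ)_A) / (s_M/(n + δ)_M) ]^0.3514.
s_A/(n + δ)_A = 0.38/0.043 = 8.8372; s_M/(n + δ)_M = 0.26/0.043 = 6.0465.
Ratio = (8.8372/6.0465)^0.3514 = 1.4615^0.3514 ≈ 1.1426

ratio ≈ 1.14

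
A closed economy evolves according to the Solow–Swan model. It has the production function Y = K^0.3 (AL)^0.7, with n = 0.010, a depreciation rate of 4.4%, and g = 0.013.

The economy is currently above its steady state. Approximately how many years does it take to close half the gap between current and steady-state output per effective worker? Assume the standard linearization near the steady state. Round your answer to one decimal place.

Near the steady state the convergence rate is λ = (1 − α)(n + g + δ).
λ = (1 − 0.3) × 0.067 = 0.7 × 0.067 = 0.0469
Half-life = ln 2 / λ = 0.6931 / 0.0469 ≈ 14.78 years

about 14.8 years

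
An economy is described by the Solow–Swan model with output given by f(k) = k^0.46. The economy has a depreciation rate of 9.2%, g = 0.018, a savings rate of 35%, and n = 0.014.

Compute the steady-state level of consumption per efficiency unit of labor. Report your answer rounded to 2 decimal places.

c* ≈ 1.57

At the steady state, Δk = 0, so s·k^α = (n + g + δ)·k.
Dividing both sides by k: k^(1−α) = s / (n + g + δ).
k^0.54 = 0.35 / (0.014 + 0.018 + 0.092) = 0.35 / 0.124 = 2.8226
k* = 2.8226^(1/0.54) ≈ 6.8318
y* = (k*)^α = 6.8318^0.46 ≈ 2.4204
c* = (1 − s)·y* = (1 − 0.35) × 2.4204 ≈ 1.5733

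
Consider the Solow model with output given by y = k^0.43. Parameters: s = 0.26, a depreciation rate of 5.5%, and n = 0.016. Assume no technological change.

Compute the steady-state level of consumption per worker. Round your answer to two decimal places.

c* = 1.97

Steady state requires s·f(k) = (n + δ)·k, i.e. s·k^α = (n + δ)·k.
Rearranging, k^(1−α) = s / (n + δ).
k^0.57 = 0.26 / (0.016 + 0.055) = 0.26 / 0.071 = 3.6620
k* = 3.6620^(1/0.57) ≈ 9.7494
y* = (k*)^α = 9.7494^0.43 ≈ 2.6623
c* = (1 − s)·y* = (1 − 0.26) × 2.6623 ≈ 1.9701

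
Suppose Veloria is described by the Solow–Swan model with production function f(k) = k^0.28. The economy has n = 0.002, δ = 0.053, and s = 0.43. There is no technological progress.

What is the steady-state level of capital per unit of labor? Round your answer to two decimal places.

k* ≈ 17.40

Steady state requires s·f(k) = (n + δ)·k, i.e. s·k^α = (n + δ)·k.
Rearranging, k^(1−α) = s / (n + δ).
k^0.72 = 0.43 / (0.002 + 0.053) = 0.43 / 0.055 = 7.8182
k* = 7.8182^(1/0.72) ≈ 17.3951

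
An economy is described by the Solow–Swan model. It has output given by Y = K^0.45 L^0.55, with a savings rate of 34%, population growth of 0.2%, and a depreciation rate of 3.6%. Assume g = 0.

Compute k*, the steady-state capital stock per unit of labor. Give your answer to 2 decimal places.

In steady state, investment equals break-even investment: s·k^α = (n + δ)·k.
Rearranging, k^(1−α) = s / (n + δ).
k^0.55 = 0.34 / (0.002 + 0.036) = 0.34 / 0.038 = 8.9474
k* = 8.9474^(1/0.55) ≈ 53.7475

k* = 53.75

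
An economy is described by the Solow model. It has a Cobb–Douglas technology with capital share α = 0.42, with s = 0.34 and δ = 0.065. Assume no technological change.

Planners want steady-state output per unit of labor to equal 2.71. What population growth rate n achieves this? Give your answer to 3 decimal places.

At the steady state, Δk = 0, so s·k^α = (n + δ)·k.
Since y* = [s/(n + δ)]^(α/(1−α)), we have s/(n + δ) = (y*)^((1−α)/α) = 2.71^1.381 = 3.9621.
Therefore n + δ = s / 3.9621 = 0.34 / 3.9621 = 0.0858, so n = 0.0858 − 0.065 = 0.0208.

n ≈ 0.021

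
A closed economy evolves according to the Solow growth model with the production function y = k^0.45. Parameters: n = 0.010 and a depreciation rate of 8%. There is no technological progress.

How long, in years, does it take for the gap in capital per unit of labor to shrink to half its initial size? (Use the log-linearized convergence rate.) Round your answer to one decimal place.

Near the steady state the convergence rate is λ = (1 − α)(n + δ).
λ = (1 − 0.45) × 0.090 = 0.55 × 0.090 = 0.0495
Half-life = ln 2 / λ = 0.6931 / 0.0495 ≈ 14.00 years

t_½ ≈ 14.0 years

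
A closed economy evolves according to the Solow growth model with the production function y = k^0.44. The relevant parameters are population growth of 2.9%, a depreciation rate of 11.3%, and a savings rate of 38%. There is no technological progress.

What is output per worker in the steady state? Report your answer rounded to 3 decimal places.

y* ≈ 2.167

In steady state, investment equals break-even investment: s·k^α = (n + δ)·k.
Dividing both sides by k: k^(1−α) = s / (n + δ).
k^0.56 = 0.38 / (0.029 + 0.113) = 0.38 / 0.142 = 2.6761
k* = 2.6761^(1/0.56) ≈ 5.7996
y* = (k*)^α = 5.7996^0.44 ≈ 2.1672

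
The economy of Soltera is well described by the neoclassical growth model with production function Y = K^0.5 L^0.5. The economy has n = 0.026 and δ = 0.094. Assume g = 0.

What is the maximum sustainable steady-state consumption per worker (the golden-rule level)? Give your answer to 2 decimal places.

At the golden rule, f'(k) = n + δ, so α·k^(α−1) = n + δ and k_gold = (α/(n + δ))^(1/(1−α)).
k_gold = (0.5/0.120)^(1/0.5) = 4.1667^2 ≈ 17.3614
c_gold = f(k_gold) − (n + δ)·k_gold = 4.1667 − 0.120×17.3614 ≈ 2.0833

c_gold ≈ 2.08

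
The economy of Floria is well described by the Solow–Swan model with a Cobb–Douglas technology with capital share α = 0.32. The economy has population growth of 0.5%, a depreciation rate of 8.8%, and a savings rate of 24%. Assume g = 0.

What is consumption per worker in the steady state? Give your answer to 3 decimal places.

c* = 1.187

In steady state, investment equals break-even investment: s·k^α = (n + δ)·k.
Rearranging, k^(1−α) = s / (n + δ).
k^0.68 = 0.24 / (0.005 + 0.088) = 0.24 / 0.093 = 2.5806
k* = 2.5806^(1/0.68) ≈ 4.0315
y* = (k*)^α = 4.0315^0.32 ≈ 1.5622
c* = (1 − s)·y* = (1 − 0.24) × 1.5622 ≈ 1.1873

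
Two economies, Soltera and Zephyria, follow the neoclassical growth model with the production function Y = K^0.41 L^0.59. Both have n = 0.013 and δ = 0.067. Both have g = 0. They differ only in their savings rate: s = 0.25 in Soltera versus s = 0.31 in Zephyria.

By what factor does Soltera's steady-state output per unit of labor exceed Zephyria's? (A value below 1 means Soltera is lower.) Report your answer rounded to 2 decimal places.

Steady-state y* = [s/(n + δ)]^(α/(1−α)), so the ratio is [ (s_S/(n + δ)_S) / (s_Z/(n + δ)_Z) ]^0.6949.
s_S/(n + δ)_S = 0.25/0.080 = 3.1250; s_Z/(n + δ)_Z = 0.31/0.080 = 3.8750.
Ratio = (3.1250/3.8750)^0.6949 = 0.8065^0.6949 ≈ 0.8612

y*_S / y*_Z ≈ 0.86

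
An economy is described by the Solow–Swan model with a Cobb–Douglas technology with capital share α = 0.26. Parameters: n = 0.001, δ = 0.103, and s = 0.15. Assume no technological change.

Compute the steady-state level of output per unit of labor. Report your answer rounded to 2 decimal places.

y* ≈ 1.14

In steady state, investment equals break-even investment: s·k^α = (n + δ)·k.
Dividing both sides by k: k^(1−α) = s / (n + δ).
k^0.74 = 0.15 / (0.001 + 0.103) = 0.15 / 0.104 = 1.4423
k* = 1.4423^(1/0.74) ≈ 1.6404
y* = (k*)^α = 1.6404^0.26 ≈ 1.1373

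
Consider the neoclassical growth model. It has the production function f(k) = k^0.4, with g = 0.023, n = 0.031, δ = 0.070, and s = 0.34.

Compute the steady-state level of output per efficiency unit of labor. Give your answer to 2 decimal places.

y* ≈ 1.96

Steady state requires s·f(k) = (n + g + δ)·k, i.e. s·k^α = (n + g + δ)·k.
Dividing both sides by k: k^(1−α) = s / (n + g + δ).
k^0.6 = 0.34 / (0.031 + 0.023 + 0.070) = 0.34 / 0.124 = 2.7419
k* = 2.7419^(1/0.6) ≈ 5.3714
y* = (k*)^α = 5.3714^0.4 ≈ 1.9590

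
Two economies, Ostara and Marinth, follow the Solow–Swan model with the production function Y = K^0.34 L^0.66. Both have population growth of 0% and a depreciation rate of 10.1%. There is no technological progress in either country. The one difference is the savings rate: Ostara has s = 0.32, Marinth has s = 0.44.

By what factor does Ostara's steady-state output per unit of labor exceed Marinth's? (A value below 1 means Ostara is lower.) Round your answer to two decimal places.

Steady-state y* = [s/(n + δ)]^(α/(1−α)), so the ratio is [ (s_O/(n + δ)_O) / (s_M/(n + δ)_M) ]^0.5152.
s_O/(n + δ)_O = 0.32/0.101 = 3.1683; s_M/(n + δ)_M = 0.44/0.101 = 4.3564.
Ratio = (3.1683/4.3564)^0.5152 = 0.7273^0.5152 ≈ 0.8487

ratio ≈ 0.85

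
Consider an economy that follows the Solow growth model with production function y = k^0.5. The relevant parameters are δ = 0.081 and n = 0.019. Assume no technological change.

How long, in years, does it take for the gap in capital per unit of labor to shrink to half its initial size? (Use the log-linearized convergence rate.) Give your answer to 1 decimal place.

Near the steady state the convergence rate is λ = (1 − α)(n + δ).
λ = (1 − 0.5) × 0.100 = 0.5 × 0.100 = 0.0500
Half-life = ln 2 / λ = 0.6931 / 0.0500 ≈ 13.86 years

half-life ≈ 13.9 years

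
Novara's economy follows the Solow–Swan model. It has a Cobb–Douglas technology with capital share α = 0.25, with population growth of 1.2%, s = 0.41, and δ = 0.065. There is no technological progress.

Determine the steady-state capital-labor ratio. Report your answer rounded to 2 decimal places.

At the steady state, Δk = 0, so s·k^α = (n + δ)·k.
Rearranging, k^(1−α) = s / (n + δ).
k^0.75 = 0.41 / (0.012 + 0.065) = 0.41 / 0.077 = 5.3247
k* = 5.3247^(1/0.75) ≈ 9.2981

k* ≈ 9.30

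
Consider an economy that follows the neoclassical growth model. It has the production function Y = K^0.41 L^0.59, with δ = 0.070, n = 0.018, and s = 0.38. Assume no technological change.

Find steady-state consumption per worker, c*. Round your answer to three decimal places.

In steady state, investment equals break-even investment: s·k^α = (n + δ)·k.
Dividing both sides by k: k^(1−α) = s / (n + δ).
k^0.59 = 0.38 / (0.018 + 0.070) = 0.38 / 0.088 = 4.3182
k* = 4.3182^(1/0.59) ≈ 11.9340
y* = (k*)^α = 11.9340^0.41 ≈ 2.7636
c* = (1 − s)·y* = (1 − 0.38) × 2.7636 ≈ 1.7134

c* = 1.713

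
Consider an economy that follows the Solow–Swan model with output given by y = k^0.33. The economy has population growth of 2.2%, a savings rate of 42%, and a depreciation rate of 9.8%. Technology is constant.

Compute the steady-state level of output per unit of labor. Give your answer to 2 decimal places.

At the steady state, Δk = 0, so s·k^α = (n + δ)·k.
Rearranging, k^(1−α) = s / (n + δ).
k^0.67 = 0.42 / (0.022 + 0.098) = 0.42 / 0.120 = 3.5000
k* = 3.5000^(1/0.67) ≈ 6.4870
y* = (k*)^α = 6.4870^0.33 ≈ 1.8534

y* = 1.85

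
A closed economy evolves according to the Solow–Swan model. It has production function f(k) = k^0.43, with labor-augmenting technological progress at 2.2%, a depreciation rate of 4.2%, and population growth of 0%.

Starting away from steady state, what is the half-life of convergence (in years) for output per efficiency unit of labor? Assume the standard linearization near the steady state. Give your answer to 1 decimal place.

half-life ≈ 19.0 years

Near the steady state the convergence rate is λ = (1 − α)(n + g + δ).
λ = (1 − 0.43) × 0.064 = 0.57 × 0.064 = 0.03648
Half-life = ln 2 / λ = 0.6931 / 0.03648 ≈ 19.00 years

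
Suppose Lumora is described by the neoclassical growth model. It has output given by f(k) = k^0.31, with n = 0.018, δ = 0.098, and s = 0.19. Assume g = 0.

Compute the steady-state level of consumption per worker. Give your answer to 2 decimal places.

c* ≈ 1.01

At the steady state, Δk = 0, so s·k^α = (n + δ)·k.
Dividing both sides by k: k^(1−α) = s / (n + δ).
k^0.69 = 0.19 / (0.018 + 0.098) = 0.19 / 0.116 = 1.6379
k* = 1.6379^(1/0.69) ≈ 2.0444
y* = (k*)^α = 2.0444^0.31 ≈ 1.2482
c* = (1 − s)·y* = (1 − 0.19) × 1.2482 ≈ 1.0110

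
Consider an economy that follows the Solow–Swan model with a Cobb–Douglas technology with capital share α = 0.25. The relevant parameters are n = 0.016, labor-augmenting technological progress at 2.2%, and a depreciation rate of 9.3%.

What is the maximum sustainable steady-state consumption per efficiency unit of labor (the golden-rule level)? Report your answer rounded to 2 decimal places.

At the golden rule, f'(k) = n + g + δ, so α·k^(α−1) = n + g + δ and k_gold = (α/(n + g + δ))^(1/(1−α)).
k_gold = (0.25/0.131)^(1/0.75) = 1.9084^1.3333 ≈ 2.3671
c_gold = f(k_gold) − (n + g + δ)·k_gold = 1.2404 − 0.131×2.3671 ≈ 0.9303

c_gold ≈ 0.93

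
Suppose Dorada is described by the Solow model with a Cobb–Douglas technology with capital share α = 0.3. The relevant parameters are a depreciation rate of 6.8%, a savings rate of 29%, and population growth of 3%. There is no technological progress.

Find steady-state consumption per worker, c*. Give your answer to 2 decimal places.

c* ≈ 1.13

In steady state, investment equals break-even investment: s·k^α = (n + δ)·k.
Dividing both sides by k: k^(1−α) = s / (n + δ).
k^0.7 = 0.29 / (0.030 + 0.068) = 0.29 / 0.098 = 2.9592
k* = 2.9592^(1/0.7) ≈ 4.7109
y* = (k*)^α = 4.7109^0.3 ≈ 1.5920
c* = (1 − s)·y* = (1 − 0.29) × 1.5920 ≈ 1.1303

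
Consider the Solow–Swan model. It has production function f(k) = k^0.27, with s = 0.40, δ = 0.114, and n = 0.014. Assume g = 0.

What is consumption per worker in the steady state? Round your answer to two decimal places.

c* ≈ 0.91

At the steady state, Δk = 0, so s·k^α = (n + δ)·k.
Rearranging, k^(1−α) = s / (n + δ).
k^0.73 = 0.40 / (0.014 + 0.114) = 0.40 / 0.128 = 3.1250
k* = 3.1250^(1/0.73) ≈ 4.7630
y* = (k*)^α = 4.7630^0.27 ≈ 1.5242
c* = (1 − s)·y* = (1 − 0.40) × 1.5242 ≈ 0.9145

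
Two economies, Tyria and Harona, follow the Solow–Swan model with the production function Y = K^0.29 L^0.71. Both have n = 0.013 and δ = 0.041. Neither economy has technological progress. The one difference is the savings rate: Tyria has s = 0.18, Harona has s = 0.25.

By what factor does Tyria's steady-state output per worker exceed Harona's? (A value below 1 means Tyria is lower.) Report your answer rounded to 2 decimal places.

Steady-state y* = [s/(n + δ)]^(α/(1−α)), so the ratio is [ (s_T/(n + δ)_T) / (s_H/(n + δ)_H) ]^0.4085.
s_T/(n + δ)_T = 0.18/0.054 = 3.3333; s_H/(n + δ)_H = 0.25/0.054 = 4.6296.
Ratio = (3.3333/4.6296)^0.4085 = 0.7200^0.4085 ≈ 0.8744

y*_T / y*_H ≈ 0.87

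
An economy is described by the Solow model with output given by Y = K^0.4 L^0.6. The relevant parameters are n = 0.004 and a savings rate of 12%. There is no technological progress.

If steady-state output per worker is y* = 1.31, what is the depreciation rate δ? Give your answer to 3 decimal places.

At the steady state, Δk = 0, so s·k^α = (n + δ)·k.
Since y* = [s/(n + δ)]^(α/(1−α)), we have s/(n + δ) = (y*)^((1−α)/α) = 1.31^1.5 = 1.4994.
Therefore n + δ = s / 1.4994 = 0.12 / 1.4994 = 0.0800, so δ = 0.0800 − 0.004 = 0.0760.

δ ≈ 0.076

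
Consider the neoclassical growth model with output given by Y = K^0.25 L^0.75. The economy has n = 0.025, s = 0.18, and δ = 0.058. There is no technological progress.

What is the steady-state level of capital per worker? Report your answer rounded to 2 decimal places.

k* = 2.81

At the steady state, Δk = 0, so s·k^α = (n + δ)·k.
Rearranging, k^(1−α) = s / (n + δ).
k^0.75 = 0.18 / (0.025 + 0.058) = 0.18 / 0.083 = 2.1687
k* = 2.1687^(1/0.75) ≈ 2.8072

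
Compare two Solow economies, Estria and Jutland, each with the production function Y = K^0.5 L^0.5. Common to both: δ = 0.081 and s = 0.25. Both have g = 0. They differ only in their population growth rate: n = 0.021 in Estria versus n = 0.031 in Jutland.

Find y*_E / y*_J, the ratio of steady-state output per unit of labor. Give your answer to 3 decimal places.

y*_E / y*_J ≈ 1.098

Steady-state y* = [s/(n + δ)]^(α/(1−α)), so the ratio is [ (s_E/(n + δ)_E) / (s_J/(n + δ)_J) ]^1.
s_E/(n + δ)_E = 0.25/0.102 = 2.4510; s_J/(n + δ)_J = 0.25/0.112 = 2.2321.
Ratio = (2.4510/2.2321)^1 = 1.0981^1 ≈ 1.0981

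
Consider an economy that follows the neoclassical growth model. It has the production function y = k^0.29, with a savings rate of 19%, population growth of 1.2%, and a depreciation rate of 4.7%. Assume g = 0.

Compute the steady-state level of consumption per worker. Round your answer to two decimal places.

At the steady state, Δk = 0, so s·k^α = (n + δ)·k.
Rearranging, k^(1−α) = s / (n + δ).
k^0.71 = 0.19 / (0.012 + 0.047) = 0.19 / 0.059 = 3.2203
k* = 3.2203^(1/0.71) ≈ 5.1921
y* = (k*)^α = 5.1921^0.29 ≈ 1.6123
c* = (1 − s)·y* = (1 − 0.19) × 1.6123 ≈ 1.3060

c* ≈ 1.31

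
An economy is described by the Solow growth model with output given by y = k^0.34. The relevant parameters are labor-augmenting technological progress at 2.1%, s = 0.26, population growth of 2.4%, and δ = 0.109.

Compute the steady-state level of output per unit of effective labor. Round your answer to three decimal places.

y* ≈ 1.310

In steady state, investment equals break-even investment: s·k^α = (n + g + δ)·k.
Dividing both sides by k: k^(1−α) = s / (n + g + δ).
k^0.66 = 0.26 / (0.024 + 0.021 + 0.109) = 0.26 / 0.154 = 1.6883
k* = 1.6883^(1/0.66) ≈ 2.2112
y* = (k*)^α = 2.2112^0.34 ≈ 1.3097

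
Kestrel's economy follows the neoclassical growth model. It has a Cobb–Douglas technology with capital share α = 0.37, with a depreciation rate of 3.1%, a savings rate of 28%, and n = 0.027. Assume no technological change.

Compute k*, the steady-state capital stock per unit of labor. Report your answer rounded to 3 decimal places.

Steady state requires s·f(k) = (n + δ)·k, i.e. s·k^α = (n + δ)·k.
Dividing both sides by k: k^(1−α) = s / (n + δ).
k^0.63 = 0.28 / (0.027 + 0.031) = 0.28 / 0.058 = 4.8276
k* = 4.8276^(1/0.63) ≈ 12.1699

k* ≈ 12.170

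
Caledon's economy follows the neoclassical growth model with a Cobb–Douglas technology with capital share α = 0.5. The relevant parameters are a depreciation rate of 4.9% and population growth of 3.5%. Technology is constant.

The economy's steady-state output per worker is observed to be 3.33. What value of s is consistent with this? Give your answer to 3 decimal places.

At the steady state, Δk = 0, so s·k^α = (n + δ)·k.
Since y* = [s/(n + δ)]^(α/(1−α)), we have s/(n + δ) = (y*)^((1−α)/α) = 3.33^1 = 3.3300.
Therefore s = 3.3300 × (n + δ) = 3.3300 × 0.084 = 0.2797.

s ≈ 0.280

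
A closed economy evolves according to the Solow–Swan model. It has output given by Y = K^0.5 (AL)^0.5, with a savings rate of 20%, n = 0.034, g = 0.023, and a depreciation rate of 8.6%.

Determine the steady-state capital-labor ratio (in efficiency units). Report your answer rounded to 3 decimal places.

k* ≈ 1.956

Steady state requires s·f(k) = (n + g + δ)·k, i.e. s·k^α = (n + g + δ)·k.
Rearranging, k^(1−α) = s / (n + g + δ).
k^0.5 = 0.20 / (0.034 + 0.023 + 0.086) = 0.20 / 0.143 = 1.3986
k* = 1.3986^(1/0.5) ≈ 1.9561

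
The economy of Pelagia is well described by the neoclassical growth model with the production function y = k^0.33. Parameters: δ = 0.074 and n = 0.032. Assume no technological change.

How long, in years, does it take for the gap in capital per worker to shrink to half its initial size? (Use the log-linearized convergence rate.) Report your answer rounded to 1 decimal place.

Near the steady state the convergence rate is λ = (1 − α)(n + δ).
λ = (1 − 0.33) × 0.106 = 0.67 × 0.106 = 0.07102
Half-life = ln 2 / λ = 0.6931 / 0.07102 ≈ 9.76 years

t_½ ≈ 9.8 years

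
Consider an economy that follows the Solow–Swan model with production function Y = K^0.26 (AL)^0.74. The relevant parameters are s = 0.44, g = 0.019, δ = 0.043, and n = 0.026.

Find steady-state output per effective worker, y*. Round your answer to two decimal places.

y* = 1.76

At the steady state, Δk = 0, so s·k^α = (n + g + δ)·k.
Rearranging, k^(1−α) = s / (n + g + δ).
k^0.74 = 0.44 / (0.026 + 0.019 + 0.043) = 0.44 / 0.088 = 5.0000
k* = 5.0000^(1/0.74) ≈ 8.8014
y* = (k*)^α = 8.8014^0.26 ≈ 1.7603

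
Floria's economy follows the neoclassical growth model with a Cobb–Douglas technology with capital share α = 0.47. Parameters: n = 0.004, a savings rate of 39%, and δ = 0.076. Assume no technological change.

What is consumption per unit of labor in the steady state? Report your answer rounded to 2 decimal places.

In steady state, investment equals break-even investment: s·k^α = (n + δ)·k.
Dividing both sides by k: k^(1−α) = s / (n + δ).
k^0.53 = 0.39 / (0.004 + 0.076) = 0.39 / 0.080 = 4.8750
k* = 4.8750^(1/0.53) ≈ 19.8639
y* = (k*)^α = 19.8639^0.47 ≈ 4.0747
c* = (1 − s)·y* = (1 − 0.39) × 4.0747 ≈ 2.4856

c* ≈ 2.49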